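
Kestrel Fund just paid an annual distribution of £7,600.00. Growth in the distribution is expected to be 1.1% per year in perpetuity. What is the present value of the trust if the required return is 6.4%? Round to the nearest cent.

D₁ = D₀ × (1 + g) = £7,600.00 × 1.011 = £7,683.6000
Growing perpetuity: P = D₁ / (r − g) = £7,683.6000 / (0.064 − 0.011) = £144,973.58

£144973.58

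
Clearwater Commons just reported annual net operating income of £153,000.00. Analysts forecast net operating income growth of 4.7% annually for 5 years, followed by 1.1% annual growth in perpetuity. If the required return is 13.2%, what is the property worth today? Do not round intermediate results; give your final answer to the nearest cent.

D_1 = 160191.00000
D_2 = 167719.97700
D_3 = 175602.81592
D_4 = 183856.14827
D_5 = 192497.38724
Terminal value at year 5: TV = D_5×(1+g_2)/(r−g_2) = 194614.85850/0.121 = 1608387.26029
P_0 = D_1/(1+r)^1 + D_2/(1+r)^2 + D_3/(1+r)^3 + D_4/(1+r)^4 + D_5/(1+r)^5 + TV/(1+r)^5
    = 141511.48410 + 130885.62178 + 121057.63781 + 111967.62084 + 103560.15814 + 865283.63538 = 1474266.15804

£1474266.16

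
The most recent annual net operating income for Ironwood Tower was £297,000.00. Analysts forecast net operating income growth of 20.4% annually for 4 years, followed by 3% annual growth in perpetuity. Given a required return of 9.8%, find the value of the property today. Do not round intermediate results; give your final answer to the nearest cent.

£8007775.26

D_1 = 357588.00000
D_2 = 430535.95200
D_3 = 518365.28621
D_4 = 624111.80459
Terminal value at year 4: TV = D_4×(1+g_2)/(r−g_2) = 642835.15873/0.068 = 9453458.21665
P_0 = D_1/(1+r)^1 + D_2/(1+r)^2 + D_3/(1+r)^3 + D_4/(1+r)^4 + TV/(1+r)^4
    = 325672.13115 + 357112.24581 + 391587.56280 + 429391.09801 + 6504012.21986 = 8007775.25763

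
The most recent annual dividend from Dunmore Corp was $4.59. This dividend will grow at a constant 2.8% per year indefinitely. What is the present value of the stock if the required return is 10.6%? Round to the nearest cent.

D₁ = D₀ × (1 + g) = $4.59 × 1.028 = $4.7185
Growing perpetuity: P = D₁ / (r − g) = $4.7185 / (0.106 − 0.028) = $60.49

$60.49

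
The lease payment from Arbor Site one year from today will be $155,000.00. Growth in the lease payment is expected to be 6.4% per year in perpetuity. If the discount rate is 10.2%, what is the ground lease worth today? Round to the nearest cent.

$4078947.37

Growing perpetuity: P = D₁ / (r − g) = $155,000.0000 / (0.102 − 0.064) = $4,078,947.37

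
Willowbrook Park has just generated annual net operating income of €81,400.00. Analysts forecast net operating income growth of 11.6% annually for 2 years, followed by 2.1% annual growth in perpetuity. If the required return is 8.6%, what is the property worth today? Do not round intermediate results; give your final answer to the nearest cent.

€1519831.06

D_1 = 90842.40000
D_2 = 101380.11840
Terminal value at year 2: TV = D_2×(1+g_2)/(r−g_2) = 103509.10089/0.065 = 1592447.70594
P_0 = D_1/(1+r)^1 + D_2/(1+r)^2 + TV/(1+r)^2
    = 83648.61878 + 85959.35411 + 1350223.08533 = 1519831.05822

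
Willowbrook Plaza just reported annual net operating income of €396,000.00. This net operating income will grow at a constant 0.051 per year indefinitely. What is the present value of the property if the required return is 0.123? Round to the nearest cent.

D₁ = D₀ × (1 + g) = €396,000.00 × 1.051 = €416,196.0000
Growing perpetuity: P = D₁ / (r − g) = €416,196.0000 / (0.123 − 0.051) = €5,780,500.00

€5780500.00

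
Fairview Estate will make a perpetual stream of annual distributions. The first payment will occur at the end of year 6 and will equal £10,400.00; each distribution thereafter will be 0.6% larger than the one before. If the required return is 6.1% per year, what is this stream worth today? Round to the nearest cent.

Value at end of year 5: C₁ / (r − g) = £10,400.00 / (0.061 − 0.006) = £189,090.9091
Discount to today: PV = £189,090.9091 / (1 + 0.061)^5 = £189,090.9091 / 1.344550 = £140,635.10

£140635.10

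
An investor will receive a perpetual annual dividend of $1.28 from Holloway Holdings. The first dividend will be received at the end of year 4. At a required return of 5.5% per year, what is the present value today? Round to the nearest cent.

$19.82

Value at end of year 3: C / r = $1.28 / 0.055 = $23.2727
Discount to today: PV = $23.2727 / (1 + 0.055)^3 = $23.2727 / 1.174241 = $19.82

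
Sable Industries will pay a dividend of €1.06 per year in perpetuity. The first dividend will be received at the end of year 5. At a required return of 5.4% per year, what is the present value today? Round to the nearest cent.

€15.91

Value at end of year 4: C / r = €1.06 / 0.054 = €19.6296
Discount to today: PV = €19.6296 / (1 + 0.054)^4 = €19.6296 / 1.234134 = €15.91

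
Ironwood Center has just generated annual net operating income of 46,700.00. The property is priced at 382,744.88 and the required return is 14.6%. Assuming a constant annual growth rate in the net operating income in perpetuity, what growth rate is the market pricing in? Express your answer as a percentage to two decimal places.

P = D₀(1+g)/(r−g) ⇒ P(r−g) = D₀(1+g) ⇒ g(P+D₀) = P·r − D₀
g = (P·r − D₀)/(P + D₀) = (382,744.88×0.146 − 46,700.00) / (382,744.88 + 46,700.00) = 0.021378

2.14%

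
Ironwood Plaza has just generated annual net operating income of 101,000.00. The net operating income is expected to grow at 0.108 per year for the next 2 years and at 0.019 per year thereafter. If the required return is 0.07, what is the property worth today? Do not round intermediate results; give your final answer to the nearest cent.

D_1 = 111908.00000
D_2 = 123994.06400
Terminal value at year 2: TV = D_2×(1+g_2)/(r−g_2) = 126349.95122/0.051 = 2477450.02384
P_0 = D_1/(1+r)^1 + D_2/(1+r)^2 + TV/(1+r)^2
    = 104586.91589 + 108301.21757 + 2163900.79819 = 2376788.93165

2376788.93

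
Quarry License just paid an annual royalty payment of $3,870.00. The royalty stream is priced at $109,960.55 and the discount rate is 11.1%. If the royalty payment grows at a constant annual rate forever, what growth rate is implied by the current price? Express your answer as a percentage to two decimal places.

P = D₀(1+g)/(r−g) ⇒ P(r−g) = D₀(1+g) ⇒ g(P+D₀) = P·r − D₀
g = (P·r − D₀)/(P + D₀) = ($109,960.55×0.111 − $3,870.00) / ($109,960.55 + $3,870.00) = 0.073228

7.32%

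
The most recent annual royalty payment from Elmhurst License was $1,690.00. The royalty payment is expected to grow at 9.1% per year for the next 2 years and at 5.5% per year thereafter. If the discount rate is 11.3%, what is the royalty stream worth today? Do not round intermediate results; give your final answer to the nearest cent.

D_1 = 1843.79000
D_2 = 2011.57489
Terminal value at year 2: TV = D_2×(1+g_2)/(r−g_2) = 2122.21151/0.058 = 36589.85360
P_0 = D_1/(1+r)^1 + D_2/(1+r)^2 + TV/(1+r)^2
    = 1656.59479 + 1623.84988 + 29537.26934 = 32817.71401

$32817.71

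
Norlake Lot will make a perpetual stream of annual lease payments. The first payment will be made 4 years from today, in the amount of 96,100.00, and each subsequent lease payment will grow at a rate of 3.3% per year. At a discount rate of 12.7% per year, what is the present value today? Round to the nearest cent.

Value at end of year 3: C₁ / (r − g) = 96,100.00 / (0.127 − 0.033) = 1,022,340.4255
Discount to today: PV = 1,022,340.4255 / (1 + 0.127)^3 = 1,022,340.4255 / 1.431435 = 714,206.48

714206.48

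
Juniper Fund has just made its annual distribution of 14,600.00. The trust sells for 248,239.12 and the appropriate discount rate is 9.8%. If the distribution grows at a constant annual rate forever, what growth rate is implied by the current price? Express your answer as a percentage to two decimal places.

3.70%

P = D₀(1+g)/(r−g) ⇒ P(r−g) = D₀(1+g) ⇒ g(P+D₀) = P·r − D₀
g = (P·r − D₀)/(P + D₀) = (248,239.12×0.098 − 14,600.00) / (248,239.12 + 14,600.00) = 0.037009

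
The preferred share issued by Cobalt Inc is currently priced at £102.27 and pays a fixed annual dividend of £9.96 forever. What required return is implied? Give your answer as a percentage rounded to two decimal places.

P = C/r ⇒ r = C/P = £9.96/£102.27 = 0.097389

9.74%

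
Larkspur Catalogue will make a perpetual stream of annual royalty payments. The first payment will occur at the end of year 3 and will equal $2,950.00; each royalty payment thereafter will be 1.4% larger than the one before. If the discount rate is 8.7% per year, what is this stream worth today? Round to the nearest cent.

Value at end of year 2: C₁ / (r − g) = $2,950.00 / (0.087 − 0.014) = $40,410.9589
Discount to today: PV = $40,410.9589 / (1 + 0.087)^2 = $40,410.9589 / 1.181569 = $34,201.10

$34201.10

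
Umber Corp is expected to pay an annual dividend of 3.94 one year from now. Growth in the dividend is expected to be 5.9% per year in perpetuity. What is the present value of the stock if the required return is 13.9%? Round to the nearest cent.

49.25

Growing perpetuity: P = D₁ / (r − g) = 3.9400 / (0.139 − 0.059) = 49.25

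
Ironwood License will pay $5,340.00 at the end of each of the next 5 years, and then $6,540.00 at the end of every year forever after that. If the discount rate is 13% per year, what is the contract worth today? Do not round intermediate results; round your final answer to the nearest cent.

$46087.01

PV of 5-year annuity: $5,340.00 × [1 − (1+0.13)^−5] / 0.13 = 18782.01494
Perpetuity value at year 5: $6,540.00 / 0.13 = 50307.69231
PV of perpetuity: 50307.69231 / (1+0.13)^5 = 27304.99986
Total PV = 18782.01494 + 27304.99986 = 46087.01479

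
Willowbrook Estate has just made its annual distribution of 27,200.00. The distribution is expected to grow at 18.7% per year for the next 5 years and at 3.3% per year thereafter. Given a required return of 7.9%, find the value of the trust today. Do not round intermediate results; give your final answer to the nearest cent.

1166855.69

D_1 = 32286.40000
D_2 = 38323.95680
D_3 = 45490.53672
D_4 = 53997.26709
D_5 = 64094.75603
Terminal value at year 5: TV = D_5×(1+g_2)/(r−g_2) = 66209.88298/0.046 = 1439345.28224
P_0 = D_1/(1+r)^1 + D_2/(1+r)^2 + D_3/(1+r)^3 + D_4/(1+r)^4 + D_5/(1+r)^5 + TV/(1+r)^5
    = 29922.52085 + 32917.54611 + 36212.35147 + 39836.94272 + 43824.32901 + 984141.99715 = 1166855.68731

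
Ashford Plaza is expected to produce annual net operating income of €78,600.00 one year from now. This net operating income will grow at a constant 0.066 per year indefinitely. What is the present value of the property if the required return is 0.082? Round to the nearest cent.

€4912500.00

Growing perpetuity: P = D₁ / (r − g) = €78,600.0000 / (0.082 − 0.066) = €4,912,500.00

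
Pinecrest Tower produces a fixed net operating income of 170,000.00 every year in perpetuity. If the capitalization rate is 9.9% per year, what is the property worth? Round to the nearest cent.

1717171.72

Level perpetuity: PV = C / r = 170,000.00 / 0.099 = 1,717,171.72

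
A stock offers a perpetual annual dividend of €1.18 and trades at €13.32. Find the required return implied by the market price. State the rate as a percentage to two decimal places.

P = C/r ⇒ r = C/P = €1.18/€13.32 = 0.088589

8.86%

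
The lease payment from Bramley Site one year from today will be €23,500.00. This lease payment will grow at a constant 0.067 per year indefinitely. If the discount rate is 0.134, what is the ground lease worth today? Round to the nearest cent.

€350746.27

Growing perpetuity: P = D₁ / (r − g) = €23,500.0000 / (0.134 − 0.067) = €350,746.27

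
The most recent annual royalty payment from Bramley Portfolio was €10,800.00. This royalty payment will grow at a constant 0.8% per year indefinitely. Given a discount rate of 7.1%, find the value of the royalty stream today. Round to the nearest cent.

€172800.00

D₁ = D₀ × (1 + g) = €10,800.00 × 1.008 = €10,886.4000
Growing perpetuity: P = D₁ / (r − g) = €10,886.4000 / (0.071 − 0.008) = €172,800.00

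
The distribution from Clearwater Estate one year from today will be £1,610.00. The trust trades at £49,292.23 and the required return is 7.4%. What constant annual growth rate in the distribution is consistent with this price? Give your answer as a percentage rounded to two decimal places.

P = D₁/(r−g) ⇒ g = r − D₁/P = 0.074 − £1,610.00/£49,292.23 = 0.041338

4.13%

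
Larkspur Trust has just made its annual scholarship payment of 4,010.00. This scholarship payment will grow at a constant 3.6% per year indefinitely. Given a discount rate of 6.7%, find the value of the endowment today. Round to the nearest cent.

D₁ = D₀ × (1 + g) = 4,010.00 × 1.036 = 4,154.3600
Growing perpetuity: P = D₁ / (r − g) = 4,154.3600 / (0.067 − 0.036) = 134,011.61

134011.61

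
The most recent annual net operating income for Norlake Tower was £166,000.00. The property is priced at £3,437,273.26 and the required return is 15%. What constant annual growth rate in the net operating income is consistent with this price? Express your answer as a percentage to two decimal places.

P = D₀(1+g)/(r−g) ⇒ P(r−g) = D₀(1+g) ⇒ g(P+D₀) = P·r − D₀
g = (P·r − D₀)/(P + D₀) = (£3,437,273.26×0.15 − £166,000.00) / (£3,437,273.26 + £166,000.00) = 0.097020

9.70%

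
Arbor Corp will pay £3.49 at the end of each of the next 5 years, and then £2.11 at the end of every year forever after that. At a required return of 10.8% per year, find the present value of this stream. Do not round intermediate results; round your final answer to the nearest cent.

£24.66

PV of 5-year annuity: £3.49 × [1 − (1+0.108)^−5] / 0.108 = 12.96384
Perpetuity value at year 5: £2.11 / 0.108 = 19.53704
PV of perpetuity: 19.53704 / (1+0.108)^5 = 11.69930
Total PV = 12.96384 + 11.69930 = 24.66314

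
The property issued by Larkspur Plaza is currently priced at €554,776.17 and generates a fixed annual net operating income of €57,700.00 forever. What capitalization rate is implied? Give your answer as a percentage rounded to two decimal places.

P = C/r ⇒ r = C/P = €57,700.00/€554,776.17 = 0.104006

10.40%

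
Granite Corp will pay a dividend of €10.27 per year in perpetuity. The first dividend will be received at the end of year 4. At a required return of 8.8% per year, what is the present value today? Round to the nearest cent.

€90.62

Value at end of year 3: C / r = €10.27 / 0.088 = €116.7045
Discount to today: PV = €116.7045 / (1 + 0.088)^3 = €116.7045 / 1.287913 = €90.62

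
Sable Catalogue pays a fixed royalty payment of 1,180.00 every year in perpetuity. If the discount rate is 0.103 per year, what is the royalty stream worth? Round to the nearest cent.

11456.31

Level perpetuity: PV = C / r = 1,180.00 / 0.103 = 11,456.31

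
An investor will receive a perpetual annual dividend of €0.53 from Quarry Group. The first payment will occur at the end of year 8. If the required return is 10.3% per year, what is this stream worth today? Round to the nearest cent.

Value at end of year 7: C / r = €0.53 / 0.103 = €5.1456
Discount to today: PV = €5.1456 / (1 + 0.103)^7 = €5.1456 / 1.986226 = €2.59

€2.59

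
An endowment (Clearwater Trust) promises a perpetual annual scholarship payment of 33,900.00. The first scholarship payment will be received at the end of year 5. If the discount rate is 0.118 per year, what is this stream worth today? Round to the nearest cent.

183886.77

Value at end of year 4: C / r = 33,900.00 / 0.118 = 287,288.1356
Discount to today: PV = 287,288.1356 / (1 + 0.118)^4 = 287,288.1356 / 1.562310 = 183,886.77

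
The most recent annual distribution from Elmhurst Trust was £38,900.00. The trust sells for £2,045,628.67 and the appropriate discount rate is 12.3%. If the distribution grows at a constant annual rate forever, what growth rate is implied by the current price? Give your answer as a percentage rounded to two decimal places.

10.20%

P = D₀(1+g)/(r−g) ⇒ P(r−g) = D₀(1+g) ⇒ g(P+D₀) = P·r − D₀
g = (P·r − D₀)/(P + D₀) = (£2,045,628.67×0.123 − £38,900.00) / (£2,045,628.67 + £38,900.00) = 0.102043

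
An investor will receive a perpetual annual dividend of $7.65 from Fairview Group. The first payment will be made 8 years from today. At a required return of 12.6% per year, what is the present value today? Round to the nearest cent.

$26.46

Value at end of year 7: C / r = $7.65 / 0.126 = $60.7143
Discount to today: PV = $60.7143 / (1 + 0.126)^7 = $60.7143 / 2.294926 = $26.46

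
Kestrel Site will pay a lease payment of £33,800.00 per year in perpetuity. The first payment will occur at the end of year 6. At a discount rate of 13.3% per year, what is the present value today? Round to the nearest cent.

£136117.98

Value at end of year 5: C / r = £33,800.00 / 0.133 = £254,135.3383
Discount to today: PV = £254,135.3383 / (1 + 0.133)^5 = £254,135.3383 / 1.867022 = £136,117.98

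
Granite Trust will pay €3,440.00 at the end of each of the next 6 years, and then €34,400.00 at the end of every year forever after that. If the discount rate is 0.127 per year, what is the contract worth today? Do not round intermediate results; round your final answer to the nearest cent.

PV of 6-year annuity: €3,440.00 × [1 − (1+0.127)^−6] / 0.127 = 13867.22996
Perpetuity value at year 6: €34,400.00 / 0.127 = 270866.14173
PV of perpetuity: 270866.14173 / (1+0.127)^6 = 132193.84215
Total PV = 13867.22996 + 132193.84215 = 146061.07211

€146061.07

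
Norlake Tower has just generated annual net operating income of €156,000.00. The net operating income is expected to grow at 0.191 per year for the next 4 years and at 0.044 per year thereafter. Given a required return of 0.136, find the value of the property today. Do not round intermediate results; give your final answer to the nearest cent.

€2842078.29

D_1 = 185796.00000
D_2 = 221283.03600
D_3 = 263548.09588
D_4 = 313885.78219
Terminal value at year 4: TV = D_4×(1+g_2)/(r−g_2) = 327696.75660/0.092 = 3561921.26744
P_0 = D_1/(1+r)^1 + D_2/(1+r)^2 + D_3/(1+r)^3 + D_4/(1+r)^4 + TV/(1+r)^4
    = 163552.81690 + 171471.30716 + 179773.17502 + 188476.98191 + 2138804.01210 = 2842078.29309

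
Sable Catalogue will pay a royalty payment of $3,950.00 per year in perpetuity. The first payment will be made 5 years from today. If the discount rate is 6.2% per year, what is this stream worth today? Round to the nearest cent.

Value at end of year 4: C / r = $3,950.00 / 0.062 = $63,709.6774
Discount to today: PV = $63,709.6774 / (1 + 0.062)^4 = $63,709.6774 / 1.272032 = $50,084.96

$50084.96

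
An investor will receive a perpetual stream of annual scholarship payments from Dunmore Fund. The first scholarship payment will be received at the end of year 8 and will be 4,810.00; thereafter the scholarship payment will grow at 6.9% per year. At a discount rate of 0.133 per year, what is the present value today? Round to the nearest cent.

Value at end of year 7: C₁ / (r − g) = 4,810.00 / (0.133 − 0.069) = 75,156.2500
Discount to today: PV = 75,156.2500 / (1 + 0.133)^7 = 75,156.2500 / 2.396676 = 31,358.53

31358.53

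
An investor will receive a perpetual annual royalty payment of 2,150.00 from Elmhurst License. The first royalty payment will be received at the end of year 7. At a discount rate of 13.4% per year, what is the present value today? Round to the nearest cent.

7544.93

Value at end of year 6: C / r = 2,150.00 / 0.134 = 16,044.7761
Discount to today: PV = 16,044.7761 / (1 + 0.134)^6 = 16,044.7761 / 2.126563 = 7,544.93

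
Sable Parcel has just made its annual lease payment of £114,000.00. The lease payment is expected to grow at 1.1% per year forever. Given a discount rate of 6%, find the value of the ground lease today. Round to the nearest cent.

D₁ = D₀ × (1 + g) = £114,000.00 × 1.011 = £115,254.0000
Growing perpetuity: P = D₁ / (r − g) = £115,254.0000 / (0.06 − 0.011) = £2,352,122.45

£2352122.45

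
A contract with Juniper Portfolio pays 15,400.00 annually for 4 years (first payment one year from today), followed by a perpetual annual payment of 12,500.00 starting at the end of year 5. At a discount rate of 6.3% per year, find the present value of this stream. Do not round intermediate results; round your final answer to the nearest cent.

208392.86

PV of 4-year annuity: 15,400.00 × [1 − (1+0.063)^−4] / 0.063 = 52998.08452
Perpetuity value at year 4: 12,500.00 / 0.063 = 198412.69841
PV of perpetuity: 198412.69841 / (1+0.063)^4 = 155394.77267
Total PV = 52998.08452 + 155394.77267 = 208392.85719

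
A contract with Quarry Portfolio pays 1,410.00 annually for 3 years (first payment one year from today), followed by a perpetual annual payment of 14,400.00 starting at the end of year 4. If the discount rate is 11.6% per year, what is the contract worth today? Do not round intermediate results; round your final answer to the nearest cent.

PV of 3-year annuity: 1,410.00 × [1 − (1+0.116)^−3] / 0.116 = 3409.99671
Perpetuity value at year 3: 14,400.00 / 0.116 = 124137.93103
PV of perpetuity: 124137.93103 / (1+0.116)^3 = 89312.43274
Total PV = 3409.99671 + 89312.43274 = 92722.42945

92722.43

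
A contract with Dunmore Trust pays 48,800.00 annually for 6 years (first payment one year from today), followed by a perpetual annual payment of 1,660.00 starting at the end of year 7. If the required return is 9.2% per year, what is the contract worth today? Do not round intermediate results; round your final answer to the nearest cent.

PV of 6-year annuity: 48,800.00 × [1 − (1+0.092)^−6] / 0.092 = 217613.59214
Perpetuity value at year 6: 1,660.00 / 0.092 = 18043.47826
PV of perpetuity: 18043.47826 / (1+0.092)^6 = 10641.04869
Total PV = 217613.59214 + 10641.04869 = 228254.64083

228254.64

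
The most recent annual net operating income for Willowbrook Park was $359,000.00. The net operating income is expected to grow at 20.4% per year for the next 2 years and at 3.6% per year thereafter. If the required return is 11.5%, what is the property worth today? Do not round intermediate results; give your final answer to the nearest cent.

D_1 = 432236.00000
D_2 = 520412.14400
Terminal value at year 2: TV = D_2×(1+g_2)/(r−g_2) = 539146.98118/0.079 = 6824645.33144
P_0 = D_1/(1+r)^1 + D_2/(1+r)^2 + TV/(1+r)^2
    = 387655.60538 + 418598.51917 + 5489469.18815 = 6295723.31271

$6295723.31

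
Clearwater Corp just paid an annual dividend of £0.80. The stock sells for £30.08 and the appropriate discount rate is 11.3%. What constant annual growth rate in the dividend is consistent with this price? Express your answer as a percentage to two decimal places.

P = D₀(1+g)/(r−g) ⇒ P(r−g) = D₀(1+g) ⇒ g(P+D₀) = P·r − D₀
g = (P·r − D₀)/(P + D₀) = (£30.08×0.113 − £0.80) / (£30.08 + £0.80) = 0.084166

8.42%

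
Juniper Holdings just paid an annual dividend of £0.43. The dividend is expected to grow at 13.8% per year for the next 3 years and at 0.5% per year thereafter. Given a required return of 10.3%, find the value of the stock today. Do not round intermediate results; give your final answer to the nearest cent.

£6.22

D_1 = 0.48934
D_2 = 0.55687
D_3 = 0.63372
Terminal value at year 3: TV = D_3×(1+g_2)/(r−g_2) = 0.63689/0.098 = 6.49883
P_0 = D_1/(1+r)^1 + D_2/(1+r)^2 + D_3/(1+r)^3 + TV/(1+r)^3
    = 0.44364 + 0.45772 + 0.47225 + 4.84294 = 6.21655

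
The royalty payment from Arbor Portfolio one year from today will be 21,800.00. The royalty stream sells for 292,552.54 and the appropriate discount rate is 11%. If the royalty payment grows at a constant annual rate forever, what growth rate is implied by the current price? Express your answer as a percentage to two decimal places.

P = D₁/(r−g) ⇒ g = r − D₁/P = 0.11 − 21,800.00/292,552.54 = 0.035483

3.55%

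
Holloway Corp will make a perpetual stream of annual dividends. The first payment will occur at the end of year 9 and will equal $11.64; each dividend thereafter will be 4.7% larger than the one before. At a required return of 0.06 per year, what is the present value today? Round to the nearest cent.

$561.78

Value at end of year 8: C₁ / (r − g) = $11.64 / (0.06 − 0.047) = $895.3846
Discount to today: PV = $895.3846 / (1 + 0.06)^8 = $895.3846 / 1.593848 = $561.78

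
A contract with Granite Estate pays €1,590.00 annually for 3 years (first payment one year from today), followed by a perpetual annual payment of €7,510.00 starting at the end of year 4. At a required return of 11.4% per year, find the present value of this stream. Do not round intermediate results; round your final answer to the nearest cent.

PV of 3-year annuity: €1,590.00 × [1 − (1+0.114)^−3] / 0.114 = 3858.63375
Perpetuity value at year 3: €7,510.00 / 0.114 = 65877.19298
PV of perpetuity: 65877.19298 / (1+0.114)^3 = 47651.82225
Total PV = 3858.63375 + 47651.82225 = 51510.45600

€51510.46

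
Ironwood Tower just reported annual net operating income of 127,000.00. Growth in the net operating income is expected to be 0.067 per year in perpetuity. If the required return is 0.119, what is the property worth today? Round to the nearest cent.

D₁ = D₀ × (1 + g) = 127,000.00 × 1.067 = 135,509.0000
Growing perpetuity: P = D₁ / (r − g) = 135,509.0000 / (0.119 − 0.067) = 2,605,942.31

2605942.31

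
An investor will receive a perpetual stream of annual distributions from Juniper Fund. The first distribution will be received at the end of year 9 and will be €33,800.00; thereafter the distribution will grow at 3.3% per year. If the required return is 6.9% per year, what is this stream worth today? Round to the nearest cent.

€550544.66

Value at end of year 8: C₁ / (r − g) = €33,800.00 / (0.069 − 0.033) = €938,888.8889
Discount to today: PV = €938,888.8889 / (1 + 0.069)^8 = €938,888.8889 / 1.705382 = €550,544.66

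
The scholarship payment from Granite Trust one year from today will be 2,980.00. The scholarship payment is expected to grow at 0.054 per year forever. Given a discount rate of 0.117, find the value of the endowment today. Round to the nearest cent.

Growing perpetuity: P = D₁ / (r − g) = 2,980.0000 / (0.117 − 0.054) = 47,301.59

47301.59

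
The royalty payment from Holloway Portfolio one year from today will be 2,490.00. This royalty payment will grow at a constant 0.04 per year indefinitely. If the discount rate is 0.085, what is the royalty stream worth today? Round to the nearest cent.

55333.33

Growing perpetuity: P = D₁ / (r − g) = 2,490.0000 / (0.085 − 0.04) = 55,333.33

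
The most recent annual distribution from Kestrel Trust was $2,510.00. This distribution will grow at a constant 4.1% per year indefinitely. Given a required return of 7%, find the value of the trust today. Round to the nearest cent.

D₁ = D₀ × (1 + g) = $2,510.00 × 1.041 = $2,612.9100
Growing perpetuity: P = D₁ / (r − g) = $2,612.9100 / (0.07 − 0.041) = $90,100.34

$90100.34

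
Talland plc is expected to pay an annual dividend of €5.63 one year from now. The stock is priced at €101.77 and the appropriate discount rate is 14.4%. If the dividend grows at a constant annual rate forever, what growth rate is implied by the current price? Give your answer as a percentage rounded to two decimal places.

P = D₁/(r−g) ⇒ g = r − D₁/P = 0.144 − €5.63/€101.77 = 0.088679

8.87%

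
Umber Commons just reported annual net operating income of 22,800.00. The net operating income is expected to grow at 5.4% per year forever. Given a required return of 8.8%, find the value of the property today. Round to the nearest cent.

D₁ = D₀ × (1 + g) = 22,800.00 × 1.054 = 24,031.2000
Growing perpetuity: P = D₁ / (r − g) = 24,031.2000 / (0.088 − 0.054) = 706,800.00

706800.00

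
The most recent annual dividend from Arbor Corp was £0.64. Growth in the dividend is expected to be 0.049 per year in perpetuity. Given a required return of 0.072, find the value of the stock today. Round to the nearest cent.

£29.19

D₁ = D₀ × (1 + g) = £0.64 × 1.049 = £0.6714
Growing perpetuity: P = D₁ / (r − g) = £0.6714 / (0.072 − 0.049) = £29.19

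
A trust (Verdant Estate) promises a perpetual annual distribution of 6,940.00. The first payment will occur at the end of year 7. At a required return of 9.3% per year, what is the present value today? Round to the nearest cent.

Value at end of year 6: C / r = 6,940.00 / 0.093 = 74,623.6559
Discount to today: PV = 74,623.6559 / (1 + 0.093)^6 = 74,623.6559 / 1.704987 = 43,767.88

43767.88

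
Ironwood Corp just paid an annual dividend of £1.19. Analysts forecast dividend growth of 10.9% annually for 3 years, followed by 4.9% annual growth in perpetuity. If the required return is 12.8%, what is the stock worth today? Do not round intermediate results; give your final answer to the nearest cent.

£18.47

D_1 = 1.31971
D_2 = 1.46356
D_3 = 1.62309
Terminal value at year 3: TV = D_3×(1+g_2)/(r−g_2) = 1.70262/0.079 = 21.55212
P_0 = D_1/(1+r)^1 + D_2/(1+r)^2 + D_3/(1+r)^3 + TV/(1+r)^3
    = 1.16996 + 1.15025 + 1.13087 + 15.01629 = 18.46737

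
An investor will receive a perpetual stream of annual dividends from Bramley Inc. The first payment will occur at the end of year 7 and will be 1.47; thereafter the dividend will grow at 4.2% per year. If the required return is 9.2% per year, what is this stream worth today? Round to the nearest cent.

17.34

Value at end of year 6: C₁ / (r − g) = 1.47 / (0.092 − 0.042) = 29.4000
Discount to today: PV = 29.4000 / (1 + 0.092)^6 = 29.4000 / 1.695649 = 17.34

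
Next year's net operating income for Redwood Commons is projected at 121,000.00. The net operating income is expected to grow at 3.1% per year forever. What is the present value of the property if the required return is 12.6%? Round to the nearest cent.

1273684.21

Growing perpetuity: P = D₁ / (r − g) = 121,000.0000 / (0.126 − 0.031) = 1,273,684.21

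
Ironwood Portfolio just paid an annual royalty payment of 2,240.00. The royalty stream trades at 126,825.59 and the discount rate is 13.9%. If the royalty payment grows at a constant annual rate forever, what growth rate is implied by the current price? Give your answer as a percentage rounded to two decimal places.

11.92%

P = D₀(1+g)/(r−g) ⇒ P(r−g) = D₀(1+g) ⇒ g(P+D₀) = P·r − D₀
g = (P·r − D₀)/(P + D₀) = (126,825.59×0.139 − 2,240.00) / (126,825.59 + 2,240.00) = 0.119232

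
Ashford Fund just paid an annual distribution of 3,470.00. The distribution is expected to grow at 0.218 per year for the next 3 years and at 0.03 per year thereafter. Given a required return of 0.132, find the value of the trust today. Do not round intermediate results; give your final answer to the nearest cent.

D_1 = 4226.46000
D_2 = 5147.82828
D_3 = 6270.05485
Terminal value at year 3: TV = D_3×(1+g_2)/(r−g_2) = 6458.15649/0.102 = 63315.25971
P_0 = D_1/(1+r)^1 + D_2/(1+r)^2 + D_3/(1+r)^3 + TV/(1+r)^3
    = 3733.62191 + 4017.27163 + 4322.47071 + 43648.47874 = 55721.84299

55721.84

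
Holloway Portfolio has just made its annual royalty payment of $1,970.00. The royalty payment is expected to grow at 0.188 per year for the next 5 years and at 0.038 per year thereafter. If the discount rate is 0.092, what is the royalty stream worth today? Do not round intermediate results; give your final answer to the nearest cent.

D_1 = 2340.36000
D_2 = 2780.34768
D_3 = 3303.05304
D_4 = 3924.02702
D_5 = 4661.74410
Terminal value at year 5: TV = D_5×(1+g_2)/(r−g_2) = 4838.89037/0.054 = 89609.08094
P_0 = D_1/(1+r)^1 + D_2/(1+r)^2 + D_3/(1+r)^3 + D_4/(1+r)^4 + D_5/(1+r)^5 + TV/(1+r)^5
    = 2143.18681 + 2331.59884 + 2536.57456 + 2759.57013 + 3002.16970 + 57708.37314 = 70481.47318

$70481.47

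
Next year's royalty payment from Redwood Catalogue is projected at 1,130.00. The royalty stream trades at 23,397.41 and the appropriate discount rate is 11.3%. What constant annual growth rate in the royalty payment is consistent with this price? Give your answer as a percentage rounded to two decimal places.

6.47%

P = D₁/(r−g) ⇒ g = r − D₁/P = 0.113 − 1,130.00/23,397.41 = 0.064704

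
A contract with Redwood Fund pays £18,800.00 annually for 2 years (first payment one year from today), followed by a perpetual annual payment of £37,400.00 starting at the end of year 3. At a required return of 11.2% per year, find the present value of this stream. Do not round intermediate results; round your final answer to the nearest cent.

PV of 2-year annuity: £18,800.00 × [1 − (1+0.112)^−2] / 0.112 = 32110.13923
Perpetuity value at year 2: £37,400.00 / 0.112 = 333928.57143
PV of perpetuity: 333928.57143 / (1+0.112)^2 = 270049.89020
Total PV = 32110.13923 + 270049.89020 = 302160.02943

£302160.03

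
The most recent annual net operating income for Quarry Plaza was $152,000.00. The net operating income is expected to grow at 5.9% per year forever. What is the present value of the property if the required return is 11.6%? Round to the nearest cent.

$2824000.00

D₁ = D₀ × (1 + g) = $152,000.00 × 1.059 = $160,968.0000
Growing perpetuity: P = D₁ / (r − g) = $160,968.0000 / (0.116 − 0.059) = $2,824,000.00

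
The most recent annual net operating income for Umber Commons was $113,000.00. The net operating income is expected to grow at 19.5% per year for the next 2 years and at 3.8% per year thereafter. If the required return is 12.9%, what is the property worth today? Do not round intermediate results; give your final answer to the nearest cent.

D_1 = 135035.00000
D_2 = 161366.82500
Terminal value at year 2: TV = D_2×(1+g_2)/(r−g_2) = 167498.76435/0.091 = 1840645.76209
P_0 = D_1/(1+r)^1 + D_2/(1+r)^2 + TV/(1+r)^2
    = 119605.84588 + 126597.86167 + 1444050.33424 = 1690254.04180

$1690254.04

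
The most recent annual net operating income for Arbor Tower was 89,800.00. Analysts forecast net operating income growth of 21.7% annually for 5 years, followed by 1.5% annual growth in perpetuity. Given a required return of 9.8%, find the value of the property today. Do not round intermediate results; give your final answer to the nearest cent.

D_1 = 109286.60000
D_2 = 133001.79220
D_3 = 161863.18111
D_4 = 196987.49141
D_5 = 239733.77704
Terminal value at year 5: TV = D_5×(1+g_2)/(r−g_2) = 243329.78370/0.083 = 2931684.14095
P_0 = D_1/(1+r)^1 + D_2/(1+r)^2 + D_3/(1+r)^3 + D_4/(1+r)^4 + D_5/(1+r)^5 + TV/(1+r)^5
    = 99532.42259 + 110319.63414 + 122275.95150 + 135528.08104 + 150216.46141 + 1836984.43767 = 2454856.98834

2454856.99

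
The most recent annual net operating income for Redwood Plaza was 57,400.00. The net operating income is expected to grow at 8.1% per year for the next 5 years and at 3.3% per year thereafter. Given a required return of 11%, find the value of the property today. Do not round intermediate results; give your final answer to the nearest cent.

D_1 = 62049.40000
D_2 = 67075.40140
D_3 = 72508.50891
D_4 = 78381.69814
D_5 = 84730.61568
Terminal value at year 5: TV = D_5×(1+g_2)/(r−g_2) = 87526.72600/0.077 = 1136710.72730
P_0 = D_1/(1+r)^1 + D_2/(1+r)^2 + D_3/(1+r)^3 + D_4/(1+r)^4 + D_5/(1+r)^5 + TV/(1+r)^5
    = 55900.36036 + 54439.90050 + 53017.59679 + 51632.45237 + 50283.49641 + 674582.49073 = 939856.29715

939856.30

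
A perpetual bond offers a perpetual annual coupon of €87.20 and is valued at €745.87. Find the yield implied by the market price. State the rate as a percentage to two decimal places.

P = C/r ⇒ r = C/P = €87.20/€745.87 = 0.116910

11.69%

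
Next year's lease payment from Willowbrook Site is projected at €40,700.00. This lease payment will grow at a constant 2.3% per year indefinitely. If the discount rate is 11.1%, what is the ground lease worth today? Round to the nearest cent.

Growing perpetuity: P = D₁ / (r − g) = €40,700.0000 / (0.111 − 0.023) = €462,500.00

€462500.00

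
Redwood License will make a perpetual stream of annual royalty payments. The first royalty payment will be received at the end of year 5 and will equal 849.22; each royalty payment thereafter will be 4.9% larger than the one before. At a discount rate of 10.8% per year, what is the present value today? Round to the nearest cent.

Value at end of year 4: C₁ / (r − g) = 849.22 / (0.108 − 0.049) = 14,393.5593
Discount to today: PV = 14,393.5593 / (1 + 0.108)^4 = 14,393.5593 / 1.507159 = 9,550.13

9550.13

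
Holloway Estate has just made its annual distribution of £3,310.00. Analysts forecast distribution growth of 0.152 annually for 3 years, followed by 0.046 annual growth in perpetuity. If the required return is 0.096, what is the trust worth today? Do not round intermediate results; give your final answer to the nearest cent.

D_1 = 3813.12000
D_2 = 4392.71424
D_3 = 5060.40680
Terminal value at year 3: TV = D_3×(1+g_2)/(r−g_2) = 5293.18552/0.05 = 105863.71035
P_0 = D_1/(1+r)^1 + D_2/(1+r)^2 + D_3/(1+r)^3 + TV/(1+r)^3
    = 3479.12409 + 3656.88955 + 3843.73792 + 80410.99735 = 91390.74892

£91390.75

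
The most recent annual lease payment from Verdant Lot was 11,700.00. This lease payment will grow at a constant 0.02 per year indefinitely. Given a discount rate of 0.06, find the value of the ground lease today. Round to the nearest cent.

298350.00

D₁ = D₀ × (1 + g) = 11,700.00 × 1.02 = 11,934.0000
Growing perpetuity: P = D₁ / (r − g) = 11,934.0000 / (0.06 − 0.02) = 298,350.00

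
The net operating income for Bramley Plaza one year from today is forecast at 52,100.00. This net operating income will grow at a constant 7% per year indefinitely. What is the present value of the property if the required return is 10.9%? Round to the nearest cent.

1335897.44

Growing perpetuity: P = D₁ / (r − g) = 52,100.0000 / (0.109 − 0.07) = 1,335,897.44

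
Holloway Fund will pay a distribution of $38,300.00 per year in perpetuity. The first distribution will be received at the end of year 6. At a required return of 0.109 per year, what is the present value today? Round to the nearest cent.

Value at end of year 5: C / r = $38,300.00 / 0.109 = $351,376.1468
Discount to today: PV = $351,376.1468 / (1 + 0.109)^5 = $351,376.1468 / 1.677481 = $209,466.49

$209466.49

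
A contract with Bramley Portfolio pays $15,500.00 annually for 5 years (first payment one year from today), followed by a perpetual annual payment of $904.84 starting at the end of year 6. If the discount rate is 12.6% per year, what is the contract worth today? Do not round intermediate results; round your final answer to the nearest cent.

PV of 5-year annuity: $15,500.00 × [1 − (1+0.126)^−5] / 0.126 = 55053.39579
Perpetuity value at year 5: $904.84 / 0.126 = 7181.26984
PV of perpetuity: 7181.26984 / (1+0.126)^5 = 3967.43019
Total PV = 55053.39579 + 3967.43019 = 59020.82598

$59020.83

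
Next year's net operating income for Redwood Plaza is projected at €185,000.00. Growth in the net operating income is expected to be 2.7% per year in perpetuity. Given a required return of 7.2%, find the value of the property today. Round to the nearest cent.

Growing perpetuity: P = D₁ / (r − g) = €185,000.0000 / (0.072 − 0.027) = €4,111,111.11

€4111111.11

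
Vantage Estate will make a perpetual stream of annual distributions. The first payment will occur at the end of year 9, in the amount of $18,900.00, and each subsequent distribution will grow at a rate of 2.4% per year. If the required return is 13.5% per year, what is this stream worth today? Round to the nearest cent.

Value at end of year 8: C₁ / (r − g) = $18,900.00 / (0.135 − 0.024) = $170,270.2703
Discount to today: PV = $170,270.2703 / (1 + 0.135)^8 = $170,270.2703 / 2.754019 = $61,826.11

$61826.11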